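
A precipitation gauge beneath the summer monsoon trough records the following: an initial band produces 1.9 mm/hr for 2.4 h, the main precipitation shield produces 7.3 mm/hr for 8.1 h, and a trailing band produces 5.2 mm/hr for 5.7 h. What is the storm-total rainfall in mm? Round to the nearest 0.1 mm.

Total = Σ Rᵢ Δtᵢ = 1.9 × 2.4 + 7.3 × 8.1 + 5.2 × 5.7
      = 4.56 + 59.13 + 29.64 = 93.3 mm.

total ≈ 93.3 mm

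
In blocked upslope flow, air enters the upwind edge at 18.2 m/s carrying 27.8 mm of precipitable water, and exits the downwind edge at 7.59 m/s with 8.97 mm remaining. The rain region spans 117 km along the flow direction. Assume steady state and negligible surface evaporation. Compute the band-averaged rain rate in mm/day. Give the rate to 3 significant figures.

Column moisture flux per unit crosswind length is F = V × PW.
Inflow: F_in = 18.2 × 27.8 = 505.96 mm·m/s
Outflow: F_out = 7.59 × 8.97 = 68.0823 mm·m/s
Steady-state rate R = (F_in − F_out)/L = (505.96 − 68.0823) / 117000 m = 3.743e-03 mm/s.
R = 3.743e-03 × 3600 × 24 = 323 mm/day.

R ≈ 323 mm/day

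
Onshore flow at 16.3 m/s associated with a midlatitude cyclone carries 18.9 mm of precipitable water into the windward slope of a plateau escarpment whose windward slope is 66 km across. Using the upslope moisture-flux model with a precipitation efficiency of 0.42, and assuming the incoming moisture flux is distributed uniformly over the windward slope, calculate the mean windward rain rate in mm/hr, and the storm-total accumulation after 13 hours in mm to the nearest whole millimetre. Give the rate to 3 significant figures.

Incoming column moisture flux per unit ridge length: F = V × PW = 16.3 × 18.9 = 308.07 mm·m/s.
Spread over the 66 km slope with efficiency ε = 0.42: R = ε·F/W = 0.42 × 308.07 / 66000 m = 1.960e-03 mm/s.
R = 1.960e-03 × 3600 = 7.06 mm/hr.
Over 13 h: total = 7.06 × 13 = 91.78 ≈ 92 mm.

R ≈ 7.06 mm/hr; total ≈ 92 mm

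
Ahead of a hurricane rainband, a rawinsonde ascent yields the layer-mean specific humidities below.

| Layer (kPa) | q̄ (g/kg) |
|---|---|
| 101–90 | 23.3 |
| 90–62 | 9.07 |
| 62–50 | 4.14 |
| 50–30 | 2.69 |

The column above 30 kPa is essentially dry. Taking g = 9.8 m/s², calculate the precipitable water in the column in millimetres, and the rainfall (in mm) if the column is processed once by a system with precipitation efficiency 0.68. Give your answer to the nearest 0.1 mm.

Precipitable water is the column-integrated vapour mass per unit area: PW = (1/g) Σ q̄ Δp, with q in kg/kg and Δp in Pa (1 kg/m² of water = 1 mm).
Layer 101–90 kPa: Δp = 110 hPa = 11000 Pa, q̄ = 0.0233 kg/kg → 0.0233 × 11000 / 9.8 = 26.15 mm
Layer 90–62 kPa: Δp = 280 hPa = 28000 Pa, q̄ = 0.00907 kg/kg → 0.00907 × 28000 / 9.8 = 25.91 mm
Layer 62–50 kPa: Δp = 120 hPa = 12000 Pa, q̄ = 0.00414 kg/kg → 0.00414 × 12000 / 9.8 = 5.07 mm
Layer 50–30 kPa: Δp = 200 hPa = 20000 Pa, q̄ = 0.00269 kg/kg → 0.00269 × 20000 / 9.8 = 5.49 mm
PW = 26.15 + 25.91 + 5.07 + 5.49 = 62.62 ≈ 62.6 mm.
Rainfall = ε × PW = 0.68 × 62.6 = 42.6 mm.

PW ≈ 62.6 mm; rainfall ≈ 42.6 mm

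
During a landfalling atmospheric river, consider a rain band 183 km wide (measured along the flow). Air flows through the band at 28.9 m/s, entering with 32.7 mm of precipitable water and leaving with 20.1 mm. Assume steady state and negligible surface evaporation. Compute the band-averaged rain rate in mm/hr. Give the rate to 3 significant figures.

Column moisture flux per unit crosswind length is F = V × PW.
Inflow: F_in = 28.9 × 32.7 = 945.03 mm·m/s
Outflow: F_out = 28.9 × 20.1 = 580.89 mm·m/s
Steady-state rate R = (F_in − F_out)/L = (945.03 − 580.89) / 183000 m = 1.990e-03 mm/s.
R = 1.990e-03 × 3600 = 7.16 mm/hr.

R ≈ 7.16 mm/hr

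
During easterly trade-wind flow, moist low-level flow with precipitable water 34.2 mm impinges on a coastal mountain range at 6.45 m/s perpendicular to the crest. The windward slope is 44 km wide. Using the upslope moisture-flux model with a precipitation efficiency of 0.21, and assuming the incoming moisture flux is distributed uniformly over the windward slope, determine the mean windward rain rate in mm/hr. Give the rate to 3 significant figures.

Incoming column moisture flux per unit ridge length: F = V × PW = 6.45 × 34.2 = 220.59 mm·m/s.
Spread over the 44 km slope with efficiency ε = 0.21: R = ε·F/W = 0.21 × 220.59 / 44000 m = 1.053e-03 mm/s.
R = 1.053e-03 × 3600 = 3.79 mm/hr.

R ≈ 3.79 mm/hr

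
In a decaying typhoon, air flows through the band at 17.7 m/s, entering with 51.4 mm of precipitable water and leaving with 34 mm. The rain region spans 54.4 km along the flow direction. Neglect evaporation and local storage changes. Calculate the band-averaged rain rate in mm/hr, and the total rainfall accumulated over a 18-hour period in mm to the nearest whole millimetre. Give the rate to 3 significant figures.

Column moisture flux per unit crosswind length is F = V × PW.
Inflow: F_in = 17.7 × 51.4 = 909.78 mm·m/s
Outflow: F_out = 17.7 × 34 = 601.8 mm·m/s
Steady-state rate R = (F_in − F_out)/L = (909.78 − 601.8) / 54400 m = 5.661e-03 mm/s.
R = 5.661e-03 × 3600 = 20.4 mm/hr.
Over 18 h: total = 20.4 × 18 = 367.2 ≈ 367 mm.

R ≈ 20.4 mm/hr; total ≈ 367 mm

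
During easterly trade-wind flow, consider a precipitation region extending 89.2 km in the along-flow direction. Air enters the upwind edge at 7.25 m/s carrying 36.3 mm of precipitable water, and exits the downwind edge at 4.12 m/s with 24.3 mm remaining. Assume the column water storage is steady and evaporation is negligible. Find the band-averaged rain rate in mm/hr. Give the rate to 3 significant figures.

Column moisture flux per unit crosswind length is F = V × PW.
Inflow: F_in = 7.25 × 36.3 = 263.175 mm·m/s
Outflow: F_out = 4.12 × 24.3 = 100.116 mm·m/s
Steady-state rate R = (F_in − F_out)/L = (263.175 − 100.116) / 89200 m = 1.828e-03 mm/s.
R = 1.828e-03 × 3600 = 6.58 mm/hr.

R ≈ 6.58 mm/hr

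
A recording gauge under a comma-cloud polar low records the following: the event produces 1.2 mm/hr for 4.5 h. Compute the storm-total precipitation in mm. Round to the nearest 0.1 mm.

total ≈ 5.4 mm

Total = Σ Rᵢ Δtᵢ = 1.2 × 4.5
      = 5.4 = 5.4 mm.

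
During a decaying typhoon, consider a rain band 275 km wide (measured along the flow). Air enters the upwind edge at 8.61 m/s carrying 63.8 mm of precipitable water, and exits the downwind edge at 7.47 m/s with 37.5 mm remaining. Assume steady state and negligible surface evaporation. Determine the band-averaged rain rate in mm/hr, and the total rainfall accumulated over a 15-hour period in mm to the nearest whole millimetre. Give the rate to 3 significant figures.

R ≈ 3.52 mm/hr; total ≈ 53 mm

Column moisture flux per unit crosswind length is F = V × PW.
Inflow: F_in = 8.61 × 63.8 = 549.318 mm·m/s
Outflow: F_out = 7.47 × 37.5 = 280.125 mm·m/s
Steady-state rate R = (F_in − F_out)/L = (549.318 − 280.125) / 275000 m = 9.789e-04 mm/s.
R = 9.789e-04 × 3600 = 3.52 mm/hr.
Over 15 h: total = 3.52 × 15 = 52.8 ≈ 53 mm.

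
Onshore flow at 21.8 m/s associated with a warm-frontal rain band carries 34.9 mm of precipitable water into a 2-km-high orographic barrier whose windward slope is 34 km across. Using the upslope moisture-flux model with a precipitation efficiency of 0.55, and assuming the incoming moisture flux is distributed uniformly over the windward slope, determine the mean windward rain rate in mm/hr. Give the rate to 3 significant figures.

Incoming column moisture flux per unit ridge length: F = V × PW = 21.8 × 34.9 = 760.82 mm·m/s.
Spread over the 34 km slope with efficiency ε = 0.55: R = ε·F/W = 0.55 × 760.82 / 34000 m = 1.231e-02 mm/s.
R = 1.231e-02 × 3600 = 44.3 mm/hr.

R ≈ 44.3 mm/hr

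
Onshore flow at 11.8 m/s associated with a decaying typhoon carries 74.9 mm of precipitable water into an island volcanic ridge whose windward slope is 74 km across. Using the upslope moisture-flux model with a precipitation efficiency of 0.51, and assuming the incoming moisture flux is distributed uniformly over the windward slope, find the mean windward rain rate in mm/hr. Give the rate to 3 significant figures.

R ≈ 21.9 mm/hr

Incoming column moisture flux per unit ridge length: F = V × PW = 11.8 × 74.9 = 883.82 mm·m/s.
Spread over the 74 km slope with efficiency ε = 0.51: R = ε·F/W = 0.51 × 883.82 / 74000 m = 6.091e-03 mm/s.
R = 6.091e-03 × 3600 = 21.9 mm/hr.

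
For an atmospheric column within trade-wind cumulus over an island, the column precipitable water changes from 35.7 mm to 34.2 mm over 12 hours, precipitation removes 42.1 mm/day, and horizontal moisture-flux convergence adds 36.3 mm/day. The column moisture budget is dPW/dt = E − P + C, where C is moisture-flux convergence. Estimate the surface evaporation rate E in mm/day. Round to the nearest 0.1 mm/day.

E ≈ 2.8 mm/day

dPW/dt = (34.2 − 35.7) mm / (12/24 day) = -3.000 mm/day.
E = dPW/dt + P − C = (-3.000) + 42.1 − (36.3) = 2.8 mm/day.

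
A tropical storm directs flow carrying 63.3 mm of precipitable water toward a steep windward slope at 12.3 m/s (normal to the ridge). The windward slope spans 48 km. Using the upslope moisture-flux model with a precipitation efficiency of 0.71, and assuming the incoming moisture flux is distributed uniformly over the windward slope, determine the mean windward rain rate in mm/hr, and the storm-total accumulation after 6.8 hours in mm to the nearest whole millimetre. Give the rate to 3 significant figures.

R ≈ 41.5 mm/hr; total ≈ 282 mm

Incoming column moisture flux per unit ridge length: F = V × PW = 12.3 × 63.3 = 778.59 mm·m/s.
Spread over the 48 km slope with efficiency ε = 0.71: R = ε·F/W = 0.71 × 778.59 / 48000 m = 1.152e-02 mm/s.
R = 1.152e-02 × 3600 = 41.5 mm/hr.
Over 6.8 h: total = 41.5 × 6.8 = 282.2 ≈ 282 mm.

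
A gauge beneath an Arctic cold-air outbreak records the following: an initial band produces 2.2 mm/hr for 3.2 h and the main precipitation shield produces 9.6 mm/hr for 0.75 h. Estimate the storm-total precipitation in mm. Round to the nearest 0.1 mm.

Total = Σ Rᵢ Δtᵢ = 2.2 × 3.2 + 9.6 × 0.75
      = 7.04 + 7.2 = 14.2 mm.

total ≈ 14.2 mm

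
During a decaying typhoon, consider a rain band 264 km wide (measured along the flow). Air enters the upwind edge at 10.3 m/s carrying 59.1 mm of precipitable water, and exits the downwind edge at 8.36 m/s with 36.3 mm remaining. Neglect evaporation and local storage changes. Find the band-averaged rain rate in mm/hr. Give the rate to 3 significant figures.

Column moisture flux per unit crosswind length is F = V × PW.
Inflow: F_in = 10.3 × 59.1 = 608.73 mm·m/s
Outflow: F_out = 8.36 × 36.3 = 303.468 mm·m/s
Steady-state rate R = (F_in − F_out)/L = (608.73 − 303.468) / 264000 m = 1.156e-03 mm/s.
R = 1.156e-03 × 3600 = 4.16 mm/hr.

R ≈ 4.16 mm/hr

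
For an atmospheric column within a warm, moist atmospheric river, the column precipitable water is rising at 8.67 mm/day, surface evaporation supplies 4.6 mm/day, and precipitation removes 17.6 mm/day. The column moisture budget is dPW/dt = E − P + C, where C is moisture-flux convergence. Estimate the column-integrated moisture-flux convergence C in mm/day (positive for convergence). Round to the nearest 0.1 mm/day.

dPW/dt = +8.67 mm/day.
C = dPW/dt − E + P = (+8.67) − 4.6 + 17.6 = 21.7 mm/day.

C ≈ 21.7 mm/day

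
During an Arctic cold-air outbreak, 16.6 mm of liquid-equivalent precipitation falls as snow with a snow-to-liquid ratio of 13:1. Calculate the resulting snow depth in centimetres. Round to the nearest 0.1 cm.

Snow depth = liquid × ratio = 16.6 mm × 13 = 215.8 mm = 21.6 cm.

snow depth ≈ 21.6 cm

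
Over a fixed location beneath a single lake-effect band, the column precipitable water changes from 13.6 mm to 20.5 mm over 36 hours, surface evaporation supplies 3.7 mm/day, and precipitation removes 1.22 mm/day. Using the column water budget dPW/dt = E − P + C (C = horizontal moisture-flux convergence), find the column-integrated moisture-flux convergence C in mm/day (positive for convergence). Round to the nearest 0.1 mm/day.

C ≈ 2.1 mm/day

dPW/dt = (20.5 − 13.6) mm / (36/24 day) = +4.600 mm/day.
C = dPW/dt − E + P = (+4.600) − 3.7 + 1.22 = 2.1 mm/day.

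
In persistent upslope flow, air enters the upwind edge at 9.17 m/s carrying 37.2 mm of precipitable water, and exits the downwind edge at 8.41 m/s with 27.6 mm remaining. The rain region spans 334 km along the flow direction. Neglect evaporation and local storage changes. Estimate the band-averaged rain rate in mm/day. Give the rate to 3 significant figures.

R ≈ 28.2 mm/day

Column moisture flux per unit crosswind length is F = V × PW.
Inflow: F_in = 9.17 × 37.2 = 341.124 mm·m/s
Outflow: F_out = 8.41 × 27.6 = 232.116 mm·m/s
Steady-state rate R = (F_in − F_out)/L = (341.124 − 232.116) / 334000 m = 3.264e-04 mm/s.
R = 3.264e-04 × 3600 × 24 = 28.2 mm/day.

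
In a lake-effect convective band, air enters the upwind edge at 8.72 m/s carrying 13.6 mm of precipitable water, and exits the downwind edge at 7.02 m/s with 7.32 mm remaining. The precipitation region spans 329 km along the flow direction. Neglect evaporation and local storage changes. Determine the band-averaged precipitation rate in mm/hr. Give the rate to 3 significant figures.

Column moisture flux per unit crosswind length is F = V × PW.
Inflow: F_in = 8.72 × 13.6 = 118.592 mm·m/s
Outflow: F_out = 7.02 × 7.32 = 51.3864 mm·m/s
Steady-state rate R = (F_in − F_out)/L = (118.592 − 51.3864) / 329000 m = 2.043e-04 mm/s.
R = 2.043e-04 × 3600 = 0.735 mm/hr.

R ≈ 0.735 mm/hr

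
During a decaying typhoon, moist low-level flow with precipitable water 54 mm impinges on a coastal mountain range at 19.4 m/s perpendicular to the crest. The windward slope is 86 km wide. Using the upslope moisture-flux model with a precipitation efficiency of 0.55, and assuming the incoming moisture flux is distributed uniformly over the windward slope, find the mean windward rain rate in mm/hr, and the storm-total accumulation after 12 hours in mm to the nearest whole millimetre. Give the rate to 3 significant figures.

R ≈ 24.1 mm/hr; total ≈ 289 mm

Incoming column moisture flux per unit ridge length: F = V × PW = 19.4 × 54 = 1047.6 mm·m/s.
Spread over the 86 km slope with efficiency ε = 0.55: R = ε·F/W = 0.55 × 1047.6 / 86000 m = 6.700e-03 mm/s.
R = 6.700e-03 × 3600 = 24.1 mm/hr.
Over 12 h: total = 24.1 × 12 = 289.2 ≈ 289 mm.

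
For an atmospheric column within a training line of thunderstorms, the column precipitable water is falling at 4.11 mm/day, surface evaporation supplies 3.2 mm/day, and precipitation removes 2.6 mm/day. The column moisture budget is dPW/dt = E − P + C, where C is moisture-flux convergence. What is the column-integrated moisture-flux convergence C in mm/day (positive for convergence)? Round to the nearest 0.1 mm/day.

C ≈ -4.7 mm/day

dPW/dt = -4.11 mm/day.
C = dPW/dt − E + P = (-4.11) − 3.2 + 2.6 = -4.7 mm/day.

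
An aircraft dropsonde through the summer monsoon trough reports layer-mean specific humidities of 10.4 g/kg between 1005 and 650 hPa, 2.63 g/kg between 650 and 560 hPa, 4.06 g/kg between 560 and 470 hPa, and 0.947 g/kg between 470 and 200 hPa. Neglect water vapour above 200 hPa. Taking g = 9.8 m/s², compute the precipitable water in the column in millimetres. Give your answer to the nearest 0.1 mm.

PW ≈ 46.4 mm

Precipitable water is the column-integrated vapour mass per unit area: PW = (1/g) Σ q̄ Δp, with q in kg/kg and Δp in Pa (1 kg/m² of water = 1 mm).
Layer 1005–650 hPa: Δp = 355 hPa = 35500 Pa, q̄ = 0.0104 kg/kg → 0.0104 × 35500 / 9.8 = 37.67 mm
Layer 650–560 hPa: Δp = 90 hPa = 9000 Pa, q̄ = 0.00263 kg/kg → 0.00263 × 9000 / 9.8 = 2.42 mm
Layer 560–470 hPa: Δp = 90 hPa = 9000 Pa, q̄ = 0.00406 kg/kg → 0.00406 × 9000 / 9.8 = 3.73 mm
Layer 470–200 hPa: Δp = 270 hPa = 27000 Pa, q̄ = 0.000947 kg/kg → 0.000947 × 27000 / 9.8 = 2.61 mm
PW = 37.67 + 2.42 + 3.73 + 2.61 = 46.43 ≈ 46.4 mm.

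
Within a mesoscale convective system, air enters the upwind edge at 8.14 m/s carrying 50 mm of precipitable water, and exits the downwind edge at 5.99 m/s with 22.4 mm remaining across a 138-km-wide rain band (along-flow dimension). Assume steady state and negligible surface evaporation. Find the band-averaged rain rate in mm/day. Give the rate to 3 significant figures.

Column moisture flux per unit crosswind length is F = V × PW.
Inflow: F_in = 8.14 × 50 = 407 mm·m/s
Outflow: F_out = 5.99 × 22.4 = 134.176 mm·m/s
Steady-state rate R = (F_in − F_out)/L = (407 − 134.176) / 138000 m = 1.977e-03 mm/s.
R = 1.977e-03 × 3600 × 24 = 171 mm/day.

R ≈ 171 mm/day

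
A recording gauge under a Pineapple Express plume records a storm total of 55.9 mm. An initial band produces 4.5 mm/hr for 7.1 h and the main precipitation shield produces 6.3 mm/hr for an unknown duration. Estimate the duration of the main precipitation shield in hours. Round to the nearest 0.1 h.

duration ≈ 3.8 h

Known phases: 4.5 × 7.1 = 31.95 mm.
Remaining depth = 55.9 − 31.95 = 23.95 mm.
Duration = 23.95 / 6.3 = 3.8 h.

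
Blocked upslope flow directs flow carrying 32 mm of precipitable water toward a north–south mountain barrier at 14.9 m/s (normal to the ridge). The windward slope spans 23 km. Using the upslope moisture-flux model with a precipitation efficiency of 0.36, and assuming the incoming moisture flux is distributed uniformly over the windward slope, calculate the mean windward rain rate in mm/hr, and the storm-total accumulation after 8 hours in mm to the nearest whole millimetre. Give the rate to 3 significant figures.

Incoming column moisture flux per unit ridge length: F = V × PW = 14.9 × 32 = 476.8 mm·m/s.
Spread over the 23 km slope with efficiency ε = 0.36: R = ε·F/W = 0.36 × 476.8 / 23000 m = 7.463e-03 mm/s.
R = 7.463e-03 × 3600 = 26.9 mm/hr.
Over 8 h: total = 26.9 × 8 = 215.2 ≈ 215 mm.

R ≈ 26.9 mm/hr; total ≈ 215 mm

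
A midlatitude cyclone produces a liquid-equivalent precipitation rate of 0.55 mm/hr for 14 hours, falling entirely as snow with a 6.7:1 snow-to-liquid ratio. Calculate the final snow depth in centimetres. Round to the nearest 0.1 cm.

Liquid-equivalent depth = 0.55 × 14 = 7.7 mm.
Snow depth = 7.7 mm × 6.7 = 51.59 mm = 5.2 cm.

snow depth ≈ 5.2 cm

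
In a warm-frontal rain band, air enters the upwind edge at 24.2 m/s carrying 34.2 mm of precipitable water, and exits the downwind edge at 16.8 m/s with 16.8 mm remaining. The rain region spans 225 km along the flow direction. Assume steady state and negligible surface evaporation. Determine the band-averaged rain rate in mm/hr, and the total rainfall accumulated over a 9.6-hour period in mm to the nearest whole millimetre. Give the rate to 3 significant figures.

R ≈ 8.73 mm/hr; total ≈ 84 mm

Column moisture flux per unit crosswind length is F = V × PW.
Inflow: F_in = 24.2 × 34.2 = 827.64 mm·m/s
Outflow: F_out = 16.8 × 16.8 = 282.24 mm·m/s
Steady-state rate R = (F_in − F_out)/L = (827.64 − 282.24) / 225000 m = 2.424e-03 mm/s.
R = 2.424e-03 × 3600 = 8.73 mm/hr.
Over 9.6 h: total = 8.73 × 9.6 = 83.808 ≈ 84 mm.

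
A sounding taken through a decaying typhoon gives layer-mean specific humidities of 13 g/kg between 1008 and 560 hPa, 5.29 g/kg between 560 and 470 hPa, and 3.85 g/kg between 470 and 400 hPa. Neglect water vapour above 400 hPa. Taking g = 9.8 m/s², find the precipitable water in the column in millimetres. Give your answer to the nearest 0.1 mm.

PW ≈ 67.0 mm

Precipitable water is the column-integrated vapour mass per unit area: PW = (1/g) Σ q̄ Δp, with q in kg/kg and Δp in Pa (1 kg/m² of water = 1 mm).
Layer 1008–560 hPa: Δp = 448 hPa = 44800 Pa, q̄ = 0.013 kg/kg → 0.013 × 44800 / 9.8 = 59.43 mm
Layer 560–470 hPa: Δp = 90 hPa = 9000 Pa, q̄ = 0.00529 kg/kg → 0.00529 × 9000 / 9.8 = 4.86 mm
Layer 470–400 hPa: Δp = 70 hPa = 7000 Pa, q̄ = 0.00385 kg/kg → 0.00385 × 7000 / 9.8 = 2.75 mm
PW = 59.43 + 4.86 + 2.75 = 67.04 ≈ 67.0 mm.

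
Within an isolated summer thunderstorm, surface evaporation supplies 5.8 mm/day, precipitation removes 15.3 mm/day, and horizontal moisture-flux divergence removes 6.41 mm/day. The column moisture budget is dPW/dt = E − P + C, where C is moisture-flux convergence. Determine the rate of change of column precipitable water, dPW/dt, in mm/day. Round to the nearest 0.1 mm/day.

dPW/dt ≈ -15.9 mm/day

dPW/dt = E − P + C = 5.8 − 15.3 + (-6.41) = -15.9 mm/day.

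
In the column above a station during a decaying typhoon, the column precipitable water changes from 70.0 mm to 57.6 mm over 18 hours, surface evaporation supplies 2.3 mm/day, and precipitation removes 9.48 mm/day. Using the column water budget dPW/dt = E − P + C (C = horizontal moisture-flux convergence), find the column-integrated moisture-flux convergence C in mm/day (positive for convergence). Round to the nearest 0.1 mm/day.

C ≈ -9.4 mm/day

dPW/dt = (57.6 − 70.0) mm / (18/24 day) = -16.533 mm/day.
C = dPW/dt − E + P = (-16.533) − 2.3 + 9.48 = -9.4 mm/day.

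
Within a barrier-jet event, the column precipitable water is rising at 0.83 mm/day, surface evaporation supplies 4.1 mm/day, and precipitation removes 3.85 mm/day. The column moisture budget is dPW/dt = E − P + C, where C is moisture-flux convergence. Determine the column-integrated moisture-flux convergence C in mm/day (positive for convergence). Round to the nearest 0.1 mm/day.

C ≈ 0.6 mm/day

dPW/dt = +0.83 mm/day.
C = dPW/dt − E + P = (+0.83) − 4.1 + 3.85 = 0.6 mm/day.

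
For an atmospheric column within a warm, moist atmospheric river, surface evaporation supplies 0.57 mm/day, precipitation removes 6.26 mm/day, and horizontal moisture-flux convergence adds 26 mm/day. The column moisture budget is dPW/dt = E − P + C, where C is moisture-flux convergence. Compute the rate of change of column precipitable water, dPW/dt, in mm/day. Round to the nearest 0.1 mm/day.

dPW/dt ≈ 20.3 mm/day

dPW/dt = E − P + C = 0.57 − 6.26 + (26) = 20.3 mm/day.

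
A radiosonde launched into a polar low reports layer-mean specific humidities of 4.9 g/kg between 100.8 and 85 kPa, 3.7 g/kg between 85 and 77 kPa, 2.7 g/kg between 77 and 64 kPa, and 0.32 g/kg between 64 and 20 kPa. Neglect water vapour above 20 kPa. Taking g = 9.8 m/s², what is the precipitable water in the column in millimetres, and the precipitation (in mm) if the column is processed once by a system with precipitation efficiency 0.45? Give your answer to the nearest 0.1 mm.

PW ≈ 15.9 mm; precipitation ≈ 7.2 mm

Precipitable water is the column-integrated vapour mass per unit area: PW = (1/g) Σ q̄ Δp, with q in kg/kg and Δp in Pa (1 kg/m² of water = 1 mm).
Layer 100.8–85 kPa: Δp = 158 hPa = 15800 Pa, q̄ = 0.0049 kg/kg → 0.0049 × 15800 / 9.8 = 7.90 mm
Layer 85–77 kPa: Δp = 80 hPa = 8000 Pa, q̄ = 0.0037 kg/kg → 0.0037 × 8000 / 9.8 = 3.02 mm
Layer 77–64 kPa: Δp = 130 hPa = 13000 Pa, q̄ = 0.0027 kg/kg → 0.0027 × 13000 / 9.8 = 3.58 mm
Layer 64–20 kPa: Δp = 440 hPa = 44000 Pa, q̄ = 0.00032 kg/kg → 0.00032 × 44000 / 9.8 = 1.44 mm
PW = 7.90 + 3.02 + 3.58 + 1.44 = 15.94 ≈ 15.9 mm.
Precipitation = ε × PW = 0.45 × 15.9 = 7.2 mm.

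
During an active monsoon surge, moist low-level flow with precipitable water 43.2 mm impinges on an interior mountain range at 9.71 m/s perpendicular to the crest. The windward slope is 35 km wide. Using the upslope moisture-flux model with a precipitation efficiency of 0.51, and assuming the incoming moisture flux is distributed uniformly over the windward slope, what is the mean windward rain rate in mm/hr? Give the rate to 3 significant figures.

R ≈ 22.0 mm/hr

Incoming column moisture flux per unit ridge length: F = V × PW = 9.71 × 43.2 = 419.472 mm·m/s.
Spread over the 35 km slope with efficiency ε = 0.51: R = ε·F/W = 0.51 × 419.472 / 35000 m = 6.112e-03 mm/s.
R = 6.112e-03 × 3600 = 22.0 mm/hr.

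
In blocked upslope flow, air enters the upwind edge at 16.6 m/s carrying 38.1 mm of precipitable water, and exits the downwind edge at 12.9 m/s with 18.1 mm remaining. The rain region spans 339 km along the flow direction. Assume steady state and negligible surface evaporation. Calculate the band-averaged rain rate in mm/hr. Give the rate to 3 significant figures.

R ≈ 4.24 mm/hr

Column moisture flux per unit crosswind length is F = V × PW.
Inflow: F_in = 16.6 × 38.1 = 632.46 mm·m/s
Outflow: F_out = 12.9 × 18.1 = 233.49 mm·m/s
Steady-state rate R = (F_in − F_out)/L = (632.46 − 233.49) / 339000 m = 1.177e-03 mm/s.
R = 1.177e-03 × 3600 = 4.24 mm/hr.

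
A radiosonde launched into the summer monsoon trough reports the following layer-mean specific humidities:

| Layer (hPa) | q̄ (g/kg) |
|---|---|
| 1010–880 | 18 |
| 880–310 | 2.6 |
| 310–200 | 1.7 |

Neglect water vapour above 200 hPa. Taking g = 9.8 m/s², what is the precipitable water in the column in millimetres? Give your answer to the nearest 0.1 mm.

PW ≈ 40.9 mm

Precipitable water is the column-integrated vapour mass per unit area: PW = (1/g) Σ q̄ Δp, with q in kg/kg and Δp in Pa (1 kg/m² of water = 1 mm).
Layer 1010–880 hPa: Δp = 130 hPa = 13000 Pa, q̄ = 0.018 kg/kg → 0.018 × 13000 / 9.8 = 23.88 mm
Layer 880–310 hPa: Δp = 570 hPa = 57000 Pa, q̄ = 0.0026 kg/kg → 0.0026 × 57000 / 9.8 = 15.12 mm
Layer 310–200 hPa: Δp = 110 hPa = 11000 Pa, q̄ = 0.0017 kg/kg → 0.0017 × 11000 / 9.8 = 1.91 mm
PW = 23.88 + 15.12 + 1.91 = 40.91 ≈ 40.9 mm.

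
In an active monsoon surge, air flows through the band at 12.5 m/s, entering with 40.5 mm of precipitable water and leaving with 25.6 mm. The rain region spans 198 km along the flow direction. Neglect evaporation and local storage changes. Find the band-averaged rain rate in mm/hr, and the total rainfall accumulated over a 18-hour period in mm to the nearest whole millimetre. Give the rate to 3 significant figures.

R ≈ 3.39 mm/hr; total ≈ 61 mm

Column moisture flux per unit crosswind length is F = V × PW.
Inflow: F_in = 12.5 × 40.5 = 506.25 mm·m/s
Outflow: F_out = 12.5 × 25.6 = 320 mm·m/s
Steady-state rate R = (F_in − F_out)/L = (506.25 − 320) / 198000 m = 9.407e-04 mm/s.
R = 9.407e-04 × 3600 = 3.39 mm/hr.
Over 18 h: total = 3.39 × 18 = 61.02 ≈ 61 mm.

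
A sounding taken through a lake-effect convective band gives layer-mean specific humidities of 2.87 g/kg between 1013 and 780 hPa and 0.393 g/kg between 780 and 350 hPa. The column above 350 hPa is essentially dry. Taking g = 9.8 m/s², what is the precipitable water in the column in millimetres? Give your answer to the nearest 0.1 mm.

Precipitable water is the column-integrated vapour mass per unit area: PW = (1/g) Σ q̄ Δp, with q in kg/kg and Δp in Pa (1 kg/m² of water = 1 mm).
Layer 1013–780 hPa: Δp = 233 hPa = 23300 Pa, q̄ = 0.00287 kg/kg → 0.00287 × 23300 / 9.8 = 6.82 mm
Layer 780–350 hPa: Δp = 430 hPa = 43000 Pa, q̄ = 0.000393 kg/kg → 0.000393 × 43000 / 9.8 = 1.72 mm
PW = 6.82 + 1.72 = 8.54 ≈ 8.5 mm.

PW ≈ 8.5 mm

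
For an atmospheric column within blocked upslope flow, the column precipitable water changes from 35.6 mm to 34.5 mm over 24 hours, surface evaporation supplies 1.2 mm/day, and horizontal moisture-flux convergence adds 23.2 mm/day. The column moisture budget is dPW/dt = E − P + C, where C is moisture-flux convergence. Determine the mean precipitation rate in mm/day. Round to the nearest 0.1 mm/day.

P ≈ 25.5 mm/day

dPW/dt = (34.5 − 35.6) mm / (24/24 day) = -1.100 mm/day.
P = E + C − dPW/dt = 1.2 + (23.2) − (-1.100) = 25.5 mm/day.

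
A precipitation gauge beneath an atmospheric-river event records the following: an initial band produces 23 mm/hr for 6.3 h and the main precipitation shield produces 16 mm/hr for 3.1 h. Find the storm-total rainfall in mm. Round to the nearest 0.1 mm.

total ≈ 194.5 mm

Total = Σ Rᵢ Δtᵢ = 23 × 6.3 + 16 × 3.1
      = 144.9 + 49.6 = 194.5 mm.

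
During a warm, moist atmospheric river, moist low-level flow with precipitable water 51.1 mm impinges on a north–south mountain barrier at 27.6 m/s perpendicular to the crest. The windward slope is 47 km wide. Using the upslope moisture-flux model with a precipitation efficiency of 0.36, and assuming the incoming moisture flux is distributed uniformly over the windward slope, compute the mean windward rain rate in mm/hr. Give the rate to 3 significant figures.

R ≈ 38.9 mm/hr

Incoming column moisture flux per unit ridge length: F = V × PW = 27.6 × 51.1 = 1410.36 mm·m/s.
Spread over the 47 km slope with efficiency ε = 0.36: R = ε·F/W = 0.36 × 1410.36 / 47000 m = 1.080e-02 mm/s.
R = 1.080e-02 × 3600 = 38.9 mm/hr.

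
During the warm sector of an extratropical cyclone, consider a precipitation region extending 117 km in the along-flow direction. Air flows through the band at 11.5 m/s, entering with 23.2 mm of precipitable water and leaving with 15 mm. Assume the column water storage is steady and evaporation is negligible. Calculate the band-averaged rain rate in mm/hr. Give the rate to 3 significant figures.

R ≈ 2.90 mm/hr

Column moisture flux per unit crosswind length is F = V × PW.
Inflow: F_in = 11.5 × 23.2 = 266.8 mm·m/s
Outflow: F_out = 11.5 × 15 = 172.5 mm·m/s
Steady-state rate R = (F_in − F_out)/L = (266.8 − 172.5) / 117000 m = 8.060e-04 mm/s.
R = 8.060e-04 × 3600 = 2.90 mm/hr.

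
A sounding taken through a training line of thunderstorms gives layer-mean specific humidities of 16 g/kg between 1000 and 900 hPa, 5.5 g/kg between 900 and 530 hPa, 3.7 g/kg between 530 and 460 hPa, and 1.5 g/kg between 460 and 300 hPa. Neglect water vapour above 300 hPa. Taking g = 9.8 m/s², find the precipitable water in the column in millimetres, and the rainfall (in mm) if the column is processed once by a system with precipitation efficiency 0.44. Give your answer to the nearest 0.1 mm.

PW ≈ 42.2 mm; rainfall ≈ 18.6 mm

Precipitable water is the column-integrated vapour mass per unit area: PW = (1/g) Σ q̄ Δp, with q in kg/kg and Δp in Pa (1 kg/m² of water = 1 mm).
Layer 1000–900 hPa: Δp = 100 hPa = 10000 Pa, q̄ = 0.016 kg/kg → 0.016 × 10000 / 9.8 = 16.33 mm
Layer 900–530 hPa: Δp = 370 hPa = 37000 Pa, q̄ = 0.0055 kg/kg → 0.0055 × 37000 / 9.8 = 20.77 mm
Layer 530–460 hPa: Δp = 70 hPa = 7000 Pa, q̄ = 0.0037 kg/kg → 0.0037 × 7000 / 9.8 = 2.64 mm
Layer 460–300 hPa: Δp = 160 hPa = 16000 Pa, q̄ = 0.0015 kg/kg → 0.0015 × 16000 / 9.8 = 2.45 mm
PW = 16.33 + 20.77 + 2.64 + 2.45 = 42.19 ≈ 42.2 mm.
Rainfall = ε × PW = 0.44 × 42.2 = 18.6 mm.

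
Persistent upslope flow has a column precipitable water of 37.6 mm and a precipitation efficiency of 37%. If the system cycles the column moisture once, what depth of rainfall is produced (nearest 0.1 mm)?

rainfall ≈ 13.9 mm

Rainfall = ε × PW = 0.37 × 37.6 = 13.9 mm.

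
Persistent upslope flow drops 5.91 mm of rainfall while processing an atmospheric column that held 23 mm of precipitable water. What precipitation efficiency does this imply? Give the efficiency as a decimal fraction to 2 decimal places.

ε = rainfall / PW = 5.91 / 23 = 0.26.

ε ≈ 0.26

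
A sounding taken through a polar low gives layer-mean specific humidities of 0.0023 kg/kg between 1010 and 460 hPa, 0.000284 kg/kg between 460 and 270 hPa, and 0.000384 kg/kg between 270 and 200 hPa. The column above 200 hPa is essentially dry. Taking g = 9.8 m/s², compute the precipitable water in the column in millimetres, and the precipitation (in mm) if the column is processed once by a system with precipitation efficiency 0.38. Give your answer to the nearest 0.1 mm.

Precipitable water is the column-integrated vapour mass per unit area: PW = (1/g) Σ q̄ Δp, with q in kg/kg and Δp in Pa (1 kg/m² of water = 1 mm).
Layer 1010–460 hPa: Δp = 550 hPa = 55000 Pa, q̄ = 0.0023 kg/kg → 0.0023 × 55000 / 9.8 = 12.91 mm
Layer 460–270 hPa: Δp = 190 hPa = 19000 Pa, q̄ = 0.000284 kg/kg → 0.000284 × 19000 / 9.8 = 0.55 mm
Layer 270–200 hPa: Δp = 70 hPa = 7000 Pa, q̄ = 0.000384 kg/kg → 0.000384 × 7000 / 9.8 = 0.27 mm
PW = 12.91 + 0.55 + 0.27 = 13.73 ≈ 13.7 mm.
Precipitation = ε × PW = 0.38 × 13.7 = 5.2 mm.

PW ≈ 13.7 mm; precipitation ≈ 5.2 mm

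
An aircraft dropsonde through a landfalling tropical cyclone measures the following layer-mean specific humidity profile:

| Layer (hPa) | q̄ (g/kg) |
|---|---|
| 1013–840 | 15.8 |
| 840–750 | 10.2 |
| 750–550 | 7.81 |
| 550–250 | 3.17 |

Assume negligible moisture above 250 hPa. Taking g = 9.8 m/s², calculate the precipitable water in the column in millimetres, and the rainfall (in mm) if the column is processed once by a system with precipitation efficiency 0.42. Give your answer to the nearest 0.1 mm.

Precipitable water is the column-integrated vapour mass per unit area: PW = (1/g) Σ q̄ Δp, with q in kg/kg and Δp in Pa (1 kg/m² of water = 1 mm).
Layer 1013–840 hPa: Δp = 173 hPa = 17300 Pa, q̄ = 0.0158 kg/kg → 0.0158 × 17300 / 9.8 = 27.89 mm
Layer 840–750 hPa: Δp = 90 hPa = 9000 Pa, q̄ = 0.0102 kg/kg → 0.0102 × 9000 / 9.8 = 9.37 mm
Layer 750–550 hPa: Δp = 200 hPa = 20000 Pa, q̄ = 0.00781 kg/kg → 0.00781 × 20000 / 9.8 = 15.94 mm
Layer 550–250 hPa: Δp = 300 hPa = 30000 Pa, q̄ = 0.00317 kg/kg → 0.00317 × 30000 / 9.8 = 9.70 mm
PW = 27.89 + 9.37 + 15.94 + 9.70 = 62.90 ≈ 62.9 mm.
Rainfall = ε × PW = 0.42 × 62.9 = 26.4 mm.

PW ≈ 62.9 mm; rainfall ≈ 26.4 mm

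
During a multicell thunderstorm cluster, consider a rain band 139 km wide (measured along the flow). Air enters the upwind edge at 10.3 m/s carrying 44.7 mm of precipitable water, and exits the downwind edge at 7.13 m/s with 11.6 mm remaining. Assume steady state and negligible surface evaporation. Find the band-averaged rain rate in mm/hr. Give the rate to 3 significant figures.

R ≈ 9.78 mm/hr

Column moisture flux per unit crosswind length is F = V × PW.
Inflow: F_in = 10.3 × 44.7 = 460.41 mm·m/s
Outflow: F_out = 7.13 × 11.6 = 82.708 mm·m/s
Steady-state rate R = (F_in − F_out)/L = (460.41 − 82.708) / 139000 m = 2.717e-03 mm/s.
R = 2.717e-03 × 3600 = 9.78 mm/hr.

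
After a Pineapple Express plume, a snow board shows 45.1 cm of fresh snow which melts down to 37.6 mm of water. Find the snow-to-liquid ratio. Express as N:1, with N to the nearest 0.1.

Ratio = snow depth / SWE = 451 mm / 37.6 mm = 12.0, i.e. 12.0:1.

ratio ≈ 12.0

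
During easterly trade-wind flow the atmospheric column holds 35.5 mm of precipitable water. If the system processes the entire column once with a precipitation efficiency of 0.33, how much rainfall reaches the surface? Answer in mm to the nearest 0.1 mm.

Rainfall = ε × PW = 0.33 × 35.5 = 11.7 mm.

rainfall ≈ 11.7 mm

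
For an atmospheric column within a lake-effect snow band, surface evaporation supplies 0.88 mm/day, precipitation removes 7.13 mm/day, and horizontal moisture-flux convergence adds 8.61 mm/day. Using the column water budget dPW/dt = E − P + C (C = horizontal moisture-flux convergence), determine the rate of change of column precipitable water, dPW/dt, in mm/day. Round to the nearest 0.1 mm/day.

dPW/dt ≈ 2.4 mm/day

dPW/dt = E − P + C = 0.88 − 7.13 + (8.61) = 2.4 mm/day.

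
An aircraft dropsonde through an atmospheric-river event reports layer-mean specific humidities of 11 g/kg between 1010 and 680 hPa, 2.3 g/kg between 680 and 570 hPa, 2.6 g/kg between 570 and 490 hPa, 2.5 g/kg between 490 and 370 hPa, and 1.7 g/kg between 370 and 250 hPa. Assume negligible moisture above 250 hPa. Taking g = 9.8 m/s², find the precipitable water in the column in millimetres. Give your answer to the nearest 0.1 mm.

PW ≈ 46.9 mm

Precipitable water is the column-integrated vapour mass per unit area: PW = (1/g) Σ q̄ Δp, with q in kg/kg and Δp in Pa (1 kg/m² of water = 1 mm).
Layer 1010–680 hPa: Δp = 330 hPa = 33000 Pa, q̄ = 0.011 kg/kg → 0.011 × 33000 / 9.8 = 37.04 mm
Layer 680–570 hPa: Δp = 110 hPa = 11000 Pa, q̄ = 0.0023 kg/kg → 0.0023 × 11000 / 9.8 = 2.58 mm
Layer 570–490 hPa: Δp = 80 hPa = 8000 Pa, q̄ = 0.0026 kg/kg → 0.0026 × 8000 / 9.8 = 2.12 mm
Layer 490–370 hPa: Δp = 120 hPa = 12000 Pa, q̄ = 0.0025 kg/kg → 0.0025 × 12000 / 9.8 = 3.06 mm
Layer 370–250 hPa: Δp = 120 hPa = 12000 Pa, q̄ = 0.0017 kg/kg → 0.0017 × 12000 / 9.8 = 2.08 mm
PW = 37.04 + 2.58 + 2.12 + 3.06 + 2.08 = 46.88 ≈ 46.9 mm.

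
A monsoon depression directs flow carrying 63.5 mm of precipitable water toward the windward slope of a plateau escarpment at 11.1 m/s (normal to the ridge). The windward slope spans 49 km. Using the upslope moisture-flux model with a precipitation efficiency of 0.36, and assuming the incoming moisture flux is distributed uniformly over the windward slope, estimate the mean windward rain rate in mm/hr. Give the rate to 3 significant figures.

R ≈ 18.6 mm/hr

Incoming column moisture flux per unit ridge length: F = V × PW = 11.1 × 63.5 = 704.85 mm·m/s.
Spread over the 49 km slope with efficiency ε = 0.36: R = ε·F/W = 0.36 × 704.85 / 49000 m = 5.178e-03 mm/s.
R = 5.178e-03 × 3600 = 18.6 mm/hr.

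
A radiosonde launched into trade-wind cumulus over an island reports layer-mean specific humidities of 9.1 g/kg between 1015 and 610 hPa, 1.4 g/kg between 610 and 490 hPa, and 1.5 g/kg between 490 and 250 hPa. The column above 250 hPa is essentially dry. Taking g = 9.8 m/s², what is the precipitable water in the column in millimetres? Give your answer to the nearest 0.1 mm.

PW ≈ 43.0 mm

Precipitable water is the column-integrated vapour mass per unit area: PW = (1/g) Σ q̄ Δp, with q in kg/kg and Δp in Pa (1 kg/m² of water = 1 mm).
Layer 1015–610 hPa: Δp = 405 hPa = 40500 Pa, q̄ = 0.0091 kg/kg → 0.0091 × 40500 / 9.8 = 37.61 mm
Layer 610–490 hPa: Δp = 120 hPa = 12000 Pa, q̄ = 0.0014 kg/kg → 0.0014 × 12000 / 9.8 = 1.71 mm
Layer 490–250 hPa: Δp = 240 hPa = 24000 Pa, q̄ = 0.0015 kg/kg → 0.0015 × 24000 / 9.8 = 3.67 mm
PW = 37.61 + 1.71 + 3.67 = 42.99 ≈ 43.0 mm.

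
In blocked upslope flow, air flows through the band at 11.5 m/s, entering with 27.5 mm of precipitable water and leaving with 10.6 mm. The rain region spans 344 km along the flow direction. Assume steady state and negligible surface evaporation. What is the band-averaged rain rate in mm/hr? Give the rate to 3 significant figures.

R ≈ 2.03 mm/hr

Column moisture flux per unit crosswind length is F = V × PW.
Inflow: F_in = 11.5 × 27.5 = 316.25 mm·m/s
Outflow: F_out = 11.5 × 10.6 = 121.9 mm·m/s
Steady-state rate R = (F_in − F_out)/L = (316.25 − 121.9) / 344000 m = 5.650e-04 mm/s.
R = 5.650e-04 × 3600 = 2.03 mm/hr.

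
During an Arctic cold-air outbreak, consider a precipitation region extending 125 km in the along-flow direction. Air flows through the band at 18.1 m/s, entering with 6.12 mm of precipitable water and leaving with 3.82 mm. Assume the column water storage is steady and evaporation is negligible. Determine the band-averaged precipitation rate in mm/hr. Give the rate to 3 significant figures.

Column moisture flux per unit crosswind length is F = V × PW.
Inflow: F_in = 18.1 × 6.12 = 110.772 mm·m/s
Outflow: F_out = 18.1 × 3.82 = 69.142 mm·m/s
Steady-state rate R = (F_in − F_out)/L = (110.772 − 69.142) / 125000 m = 3.330e-04 mm/s.
R = 3.330e-04 × 3600 = 1.20 mm/hr.

R ≈ 1.20 mm/hr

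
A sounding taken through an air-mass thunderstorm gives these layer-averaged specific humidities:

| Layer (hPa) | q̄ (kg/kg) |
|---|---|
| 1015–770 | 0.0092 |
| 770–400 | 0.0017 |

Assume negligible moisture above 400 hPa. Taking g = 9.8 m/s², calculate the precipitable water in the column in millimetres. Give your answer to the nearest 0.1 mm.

PW ≈ 29.4 mm

Precipitable water is the column-integrated vapour mass per unit area: PW = (1/g) Σ q̄ Δp, with q in kg/kg and Δp in Pa (1 kg/m² of water = 1 mm).
Layer 1015–770 hPa: Δp = 245 hPa = 24500 Pa, q̄ = 0.0092 kg/kg → 0.0092 × 24500 / 9.8 = 23.00 mm
Layer 770–400 hPa: Δp = 370 hPa = 37000 Pa, q̄ = 0.0017 kg/kg → 0.0017 × 37000 / 9.8 = 6.42 mm
PW = 23.00 + 6.42 = 29.42 ≈ 29.4 mm.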